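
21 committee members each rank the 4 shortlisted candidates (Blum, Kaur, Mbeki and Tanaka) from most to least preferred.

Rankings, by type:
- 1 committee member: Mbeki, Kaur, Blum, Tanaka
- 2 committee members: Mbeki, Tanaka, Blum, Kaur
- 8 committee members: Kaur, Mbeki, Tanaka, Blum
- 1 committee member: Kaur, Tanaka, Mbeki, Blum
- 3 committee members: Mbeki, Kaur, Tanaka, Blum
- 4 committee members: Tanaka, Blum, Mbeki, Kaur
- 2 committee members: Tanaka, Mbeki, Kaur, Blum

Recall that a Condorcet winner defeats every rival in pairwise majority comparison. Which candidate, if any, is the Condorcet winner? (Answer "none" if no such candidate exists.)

Mbeki

Check each pair by majority over 21 ballots:
Blum vs Kaur: Kaur wins 15–6.
Blum–Mbeki: Mbeki 17–4.
Blum vs Tanaka: Tanaka, 20–1.
Kaur vs Mbeki: Mbeki wins 12–9.
Kaur vs Tanaka: Kaur, 13–8.
Mbeki vs Tanaka: Mbeki, 14–7.
Mbeki defeats every rival head-to-head and is the Condorcet winner.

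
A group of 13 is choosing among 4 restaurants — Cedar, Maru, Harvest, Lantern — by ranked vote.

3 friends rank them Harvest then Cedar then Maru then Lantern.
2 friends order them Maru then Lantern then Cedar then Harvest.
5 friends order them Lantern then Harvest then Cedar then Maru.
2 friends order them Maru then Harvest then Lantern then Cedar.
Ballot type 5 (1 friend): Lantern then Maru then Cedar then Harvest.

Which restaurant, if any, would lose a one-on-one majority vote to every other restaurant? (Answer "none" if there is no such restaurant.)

Head-to-head results (13 friends):
Cedar vs Maru: Cedar wins 8–5.
Cedar vs Harvest: Harvest wins 10–3.
Cedar vs Lantern: Cedar is ranked higher on 3 ballots, Lantern on 10. Lantern wins 10–3.
Maru vs Harvest: Maru preferred on 2+2+1 = 5 ballots; Harvest wins 8–5.
Maru vs Lantern: Maru is ranked higher on 3+2+2 = 7 ballots, Lantern on 6. Maru wins 7–6.
Harvest vs Lantern: Lantern wins 8–5.
No restaurant is winless: Cedar beats Maru; Maru beats Lantern; Harvest beats Cedar; Lantern beats Cedar. There is no Condorcet loser.

none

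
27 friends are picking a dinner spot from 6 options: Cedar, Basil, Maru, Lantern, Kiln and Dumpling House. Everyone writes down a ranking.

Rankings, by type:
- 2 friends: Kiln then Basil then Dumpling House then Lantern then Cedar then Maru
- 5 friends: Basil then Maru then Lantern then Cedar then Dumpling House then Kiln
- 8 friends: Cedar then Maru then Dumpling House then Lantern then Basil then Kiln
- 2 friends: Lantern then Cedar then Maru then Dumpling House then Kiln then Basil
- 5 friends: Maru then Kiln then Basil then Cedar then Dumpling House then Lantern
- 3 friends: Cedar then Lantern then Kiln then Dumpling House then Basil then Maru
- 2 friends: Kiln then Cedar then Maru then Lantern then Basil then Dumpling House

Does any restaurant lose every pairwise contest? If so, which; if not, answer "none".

Pairwise majorities:
Cedar vs Basil: Cedar is ranked higher on 8+2+3+2 = 15 ballots, Basil on 12. Cedar wins 15–12.
Cedar–Maru: Cedar 17–10.
Cedar–Lantern: Cedar 18–9.
Cedar vs Kiln: Cedar, 18–9.
Cedar vs Dumpling House: Cedar preferred on 5+8+2+5+3+2 = 25 ballots; Cedar wins 25–2.
Basil vs Maru: Basil is ranked higher on 2+5+3 = 10 ballots, Maru on 17. Maru wins 17–10.
Basil vs Lantern: Basil preferred on 2+5+5 = 12 ballots; Lantern wins 15–12.
Basil vs Kiln: Basil is ranked higher on 5+8 = 13 ballots, Kiln on 14. Kiln wins 14–13.
Basil vs Dumpling House: Basil wins 14–13.
Maru–Lantern: Maru 20–7.
Maru vs Kiln: 20 to 7, Maru.
Maru–Dumpling House: Maru 22–5.
Lantern vs Kiln: Lantern preferred on 5+8+2+3 = 18 ballots; Lantern wins 18–9.
Lantern vs Dumpling House: Dumpling House wins 15–12.
Kiln vs Dumpling House: Kiln preferred on 2+5+3+2 = 12 ballots; Dumpling House wins 15–12.
Each restaurant has at least one pairwise win (Cedar beats Basil; Basil beats Dumpling House; Maru beats Basil; Lantern beats Basil; Kiln beats Basil; Dumpling House beats Lantern) — no Condorcet loser.

none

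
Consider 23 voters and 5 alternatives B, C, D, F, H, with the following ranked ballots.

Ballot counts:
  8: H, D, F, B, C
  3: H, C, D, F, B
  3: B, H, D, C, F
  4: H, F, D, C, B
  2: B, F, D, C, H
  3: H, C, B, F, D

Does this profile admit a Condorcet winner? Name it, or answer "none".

Head-to-head results (23 voters):
B vs C: B preferred on 8+3+2 = 13 ballots; B wins 13–10.
B vs D: D, 15–8.
B vs F: B preferred on 3+2+3 = 8 ballots; F wins 15–8.
B vs H: B preferred on 3+2 = 5 ballots; H wins 18–5.
C vs D: 3+3 = 6 for C, 17 for D — D by 17–6.
C vs F: C is ranked higher on 3+3+3 = 9 ballots, F on 14. F wins 14–9.
C vs H: H wins 21–2.
D vs F: 14 to 9, D.
D vs H: D preferred on 2 ballots; H wins 21–2.
F vs H: H wins 21–2.
Only H has no losses; H is the Condorcet winner.

H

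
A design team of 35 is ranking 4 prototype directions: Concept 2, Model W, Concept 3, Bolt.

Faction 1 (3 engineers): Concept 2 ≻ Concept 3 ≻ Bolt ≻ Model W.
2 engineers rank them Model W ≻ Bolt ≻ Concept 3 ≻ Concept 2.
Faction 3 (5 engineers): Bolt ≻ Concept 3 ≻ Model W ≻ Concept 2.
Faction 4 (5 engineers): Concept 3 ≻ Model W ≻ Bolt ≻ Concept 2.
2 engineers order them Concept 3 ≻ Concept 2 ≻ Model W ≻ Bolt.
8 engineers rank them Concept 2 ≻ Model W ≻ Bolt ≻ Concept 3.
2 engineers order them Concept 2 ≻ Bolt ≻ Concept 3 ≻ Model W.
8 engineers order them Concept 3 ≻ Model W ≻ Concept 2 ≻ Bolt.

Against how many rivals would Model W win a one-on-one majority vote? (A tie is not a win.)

Model W against each rival (35 engineers):
Model W vs Concept 2: Model W, 20–15.
Model W vs Concept 3: Model W is ranked higher on 2+8 = 10 ballots, Concept 3 on 25. Concept 3 wins 25–10.
Model W–Bolt: Model W 25–10.
Model W beats Concept 2, Bolt; loses to Concept 3 — 2 pairwise wins.

2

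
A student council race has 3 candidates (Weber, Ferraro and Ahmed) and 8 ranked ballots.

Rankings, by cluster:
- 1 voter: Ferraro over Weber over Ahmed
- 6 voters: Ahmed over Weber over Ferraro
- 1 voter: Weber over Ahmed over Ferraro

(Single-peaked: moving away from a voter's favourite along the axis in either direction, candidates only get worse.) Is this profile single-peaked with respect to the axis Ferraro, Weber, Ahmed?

Axis positions: Ferraro=1, Weber=2, Ahmed=3.
Cluster 1 (peak Ferraro at position 1): ranking walks positions 1-2-3, expanding outward from the peak — single-peaked.
Cluster 2 (peak Ahmed at position 3): ranking walks positions 3-2-1, expanding outward from the peak — single-peaked.
Cluster 3 (peak Weber at position 2): ranking walks positions 2-3-1, expanding outward from the peak — single-peaked.
Every ranking is single-peaked on this axis.

yes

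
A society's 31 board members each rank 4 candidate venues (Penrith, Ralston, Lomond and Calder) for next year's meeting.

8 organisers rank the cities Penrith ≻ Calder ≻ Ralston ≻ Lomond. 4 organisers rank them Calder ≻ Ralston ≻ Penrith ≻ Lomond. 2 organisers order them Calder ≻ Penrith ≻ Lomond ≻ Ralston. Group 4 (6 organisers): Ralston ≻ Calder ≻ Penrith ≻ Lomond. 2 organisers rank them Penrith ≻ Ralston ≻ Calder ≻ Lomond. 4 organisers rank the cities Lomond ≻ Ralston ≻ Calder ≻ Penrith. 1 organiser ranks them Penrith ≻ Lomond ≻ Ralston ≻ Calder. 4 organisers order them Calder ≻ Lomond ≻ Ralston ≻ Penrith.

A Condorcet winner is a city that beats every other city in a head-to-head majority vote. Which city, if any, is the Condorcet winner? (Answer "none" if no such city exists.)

Pairwise majorities:
Penrith vs Ralston: Ralston wins 18–13.
Penrith vs Lomond: Penrith wins 23–8.
Penrith vs Calder: 8+2+1 = 11 for Penrith, 20 for Calder — Calder by 20–11.
Ralston vs Lomond: Ralston preferred on 8+4+6+2 = 20 ballots; Ralston wins 20–11.
Ralston vs Calder: Ralston preferred on 6+2+4+1 = 13 ballots; Calder wins 18–13.
Lomond vs Calder: 5 to 26, Calder.
Calder defeats every rival head-to-head and is the Condorcet winner.

Calder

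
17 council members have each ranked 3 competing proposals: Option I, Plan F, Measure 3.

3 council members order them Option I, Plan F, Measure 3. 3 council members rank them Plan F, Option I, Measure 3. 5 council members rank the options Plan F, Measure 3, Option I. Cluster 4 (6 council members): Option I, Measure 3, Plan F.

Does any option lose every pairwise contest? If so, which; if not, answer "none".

Head-to-head results (17 council members):
Option I–Plan F: Option I 9–8.
Option I vs Measure 3: Option I, 12–5.
Plan F vs Measure 3: Plan F preferred on 3+3+5 = 11 ballots; Plan F wins 11–6.
Only Measure 3 has no wins; Measure 3 is the Condorcet loser.

Measure 3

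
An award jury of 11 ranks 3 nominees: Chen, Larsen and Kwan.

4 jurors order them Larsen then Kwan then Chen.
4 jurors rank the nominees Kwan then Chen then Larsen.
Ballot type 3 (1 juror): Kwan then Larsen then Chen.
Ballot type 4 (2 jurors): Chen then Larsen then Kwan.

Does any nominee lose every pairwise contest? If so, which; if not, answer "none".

Head-to-head results (11 jurors):
Chen vs Larsen: Chen wins 6–5.
Chen vs Kwan: Kwan, 9–2.
Larsen vs Kwan: Larsen wins 6–5.
Every nominee wins at least one matchup (Chen beats Larsen; Larsen beats Kwan; Kwan beats Chen), so there is no Condorcet loser.

none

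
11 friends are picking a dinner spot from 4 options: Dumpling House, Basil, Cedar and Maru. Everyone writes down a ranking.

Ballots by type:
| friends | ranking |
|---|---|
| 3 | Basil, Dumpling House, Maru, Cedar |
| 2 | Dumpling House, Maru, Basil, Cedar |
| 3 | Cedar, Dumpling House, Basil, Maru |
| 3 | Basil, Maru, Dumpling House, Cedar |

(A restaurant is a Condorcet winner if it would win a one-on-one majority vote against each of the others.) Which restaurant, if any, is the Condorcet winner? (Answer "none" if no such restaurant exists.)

Basil

Head-to-head results (11 friends):
Dumpling House–Basil: Basil 6–5.
Dumpling House–Cedar: Dumpling House 8–3.
Dumpling House vs Maru: Dumpling House wins 8–3.
Basil vs Cedar: Basil wins 8–3.
Basil vs Maru: Basil, 9–2.
Cedar vs Maru: Cedar is ranked higher on 3 ballots, Maru on 8. Maru wins 8–3.
Only Basil has no losses; Basil is the Condorcet winner.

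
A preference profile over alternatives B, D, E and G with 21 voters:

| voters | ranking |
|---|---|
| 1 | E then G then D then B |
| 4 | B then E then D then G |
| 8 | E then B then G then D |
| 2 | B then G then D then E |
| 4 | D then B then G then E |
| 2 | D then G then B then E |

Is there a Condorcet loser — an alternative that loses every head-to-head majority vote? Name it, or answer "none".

Pairwise majorities:
B vs D: B preferred on 4+8+2 = 14 ballots; B wins 14–7.
B vs E: B, 12–9.
B vs G: 18 to 3, B.
D vs E: E wins 13–8.
D–G: G 11–10.
E vs G: E wins 13–8.
D is beaten in every head-to-head and is the Condorcet loser.

D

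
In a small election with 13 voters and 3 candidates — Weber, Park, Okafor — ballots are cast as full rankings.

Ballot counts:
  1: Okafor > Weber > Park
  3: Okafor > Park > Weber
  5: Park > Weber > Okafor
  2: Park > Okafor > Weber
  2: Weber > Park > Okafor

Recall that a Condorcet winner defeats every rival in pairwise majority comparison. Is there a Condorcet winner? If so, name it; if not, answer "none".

Head-to-head results (13 voters):
Weber vs Park: Park wins 10–3.
Weber vs Okafor: Weber wins 7–6.
Park vs Okafor: Park, 9–4.
Only Park has no losses; Park is the Condorcet winner.

Park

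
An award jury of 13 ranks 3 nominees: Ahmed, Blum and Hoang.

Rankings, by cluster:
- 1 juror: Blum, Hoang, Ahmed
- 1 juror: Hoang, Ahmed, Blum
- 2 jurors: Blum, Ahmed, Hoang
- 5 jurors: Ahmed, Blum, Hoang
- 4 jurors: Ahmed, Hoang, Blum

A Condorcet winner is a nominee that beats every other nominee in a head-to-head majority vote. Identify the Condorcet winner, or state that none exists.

Pairwise majorities:
Ahmed vs Blum: Ahmed preferred on 1+5+4 = 10 ballots; Ahmed wins 10–3.
Ahmed vs Hoang: 2+5+4 = 11 for Ahmed, 2 for Hoang — Ahmed by 11–2.
Blum vs Hoang: Blum preferred on 1+2+5 = 8 ballots; Blum wins 8–5.
Ahmed wins every pairwise contest, so Ahmed is the Condorcet winner.

Ahmed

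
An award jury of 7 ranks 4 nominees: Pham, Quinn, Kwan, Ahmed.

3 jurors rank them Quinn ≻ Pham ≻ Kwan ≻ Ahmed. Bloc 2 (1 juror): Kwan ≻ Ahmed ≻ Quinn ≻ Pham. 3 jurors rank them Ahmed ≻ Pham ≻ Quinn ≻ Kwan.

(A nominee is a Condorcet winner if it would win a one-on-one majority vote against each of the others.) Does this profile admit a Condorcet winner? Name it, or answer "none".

none

Head-to-head results (7 jurors):
Pham vs Quinn: Quinn, 4–3.
Pham–Kwan: Pham 6–1.
Pham vs Ahmed: Ahmed, 4–3.
Quinn vs Kwan: Quinn wins 6–1.
Quinn vs Ahmed: Ahmed wins 4–3.
Kwan–Ahmed: Kwan 4–3.
No nominee is unbeaten: Pham loses to Quinn; Quinn loses to Ahmed; Kwan loses to Pham; Ahmed loses to Kwan. In particular Pham > Kwan > Ahmed > Pham is a majority cycle — no Condorcet winner exists.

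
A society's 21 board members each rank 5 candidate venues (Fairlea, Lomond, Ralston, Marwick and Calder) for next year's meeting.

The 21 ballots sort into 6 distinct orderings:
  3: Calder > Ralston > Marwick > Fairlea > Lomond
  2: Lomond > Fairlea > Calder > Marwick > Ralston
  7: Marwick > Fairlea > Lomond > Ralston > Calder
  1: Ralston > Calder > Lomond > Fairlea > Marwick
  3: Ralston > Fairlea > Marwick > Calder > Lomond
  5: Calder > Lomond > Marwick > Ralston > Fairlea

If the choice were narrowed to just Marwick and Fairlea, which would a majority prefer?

Ballots ranking Marwick above Fairlea: 3 + 7 + 5 = 15.
Ballots ranking Fairlea above Marwick: 21 − 15 = 6.
Marwick wins the head-to-head 15–6.

Marwick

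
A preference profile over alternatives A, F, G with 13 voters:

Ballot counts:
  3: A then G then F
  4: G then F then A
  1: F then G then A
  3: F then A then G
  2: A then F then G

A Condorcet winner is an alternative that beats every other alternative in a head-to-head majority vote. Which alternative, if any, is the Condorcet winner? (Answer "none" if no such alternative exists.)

none

Head-to-head results (13 voters):
A vs F: A is ranked higher on 3+2 = 5 ballots, F on 8. F wins 8–5.
A vs G: A is ranked higher on 3+3+2 = 8 ballots, G on 5. A wins 8–5.
F vs G: F is ranked higher on 1+3+2 = 6 ballots, G on 7. G wins 7–6.
Each alternative drops at least one matchup (A loses to F; F loses to G; G loses to A); the cycle A beats G beats F beats A rules out a Condorcet winner.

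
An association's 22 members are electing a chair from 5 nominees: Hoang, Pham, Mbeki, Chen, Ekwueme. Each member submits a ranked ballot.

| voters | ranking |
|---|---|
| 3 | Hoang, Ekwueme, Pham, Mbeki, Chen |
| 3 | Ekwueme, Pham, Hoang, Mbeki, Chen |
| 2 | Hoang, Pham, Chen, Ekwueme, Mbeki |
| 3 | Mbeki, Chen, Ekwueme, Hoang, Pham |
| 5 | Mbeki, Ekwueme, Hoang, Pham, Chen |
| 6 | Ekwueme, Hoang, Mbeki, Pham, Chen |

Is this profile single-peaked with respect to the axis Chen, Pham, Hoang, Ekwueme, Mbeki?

Axis positions: Chen=1, Pham=2, Hoang=3, Ekwueme=4, Mbeki=5.
Type 1 (peak Hoang at position 3): ranking walks positions 3-4-2-5-1, expanding outward from the peak — single-peaked.
Type 2: ranking walks positions 4-2-3-5-1; Pham is ranked above Hoang even though Hoang lies between Pham and the peak Ekwueme on the axis — preferences dip and rise again. Not single-peaked.
Type 3 (peak Hoang at position 3): ranking walks positions 3-2-1-4-5, expanding outward from the peak — single-peaked.
Type 4: ranking walks positions 5-1-4-3-2; Chen is ranked above Ekwueme even though Ekwueme lies between Chen and the peak Mbeki on the axis — preferences dip and rise again. Not single-peaked.
Type 5 (peak Mbeki at position 5): ranking walks positions 5-4-3-2-1, expanding outward from the peak — single-peaked.
Type 6 (peak Ekwueme at position 4): ranking walks positions 4-3-5-2-1, expanding outward from the peak — single-peaked.
Type 2 violates single-peakedness, so the profile is not single-peaked on this axis.

no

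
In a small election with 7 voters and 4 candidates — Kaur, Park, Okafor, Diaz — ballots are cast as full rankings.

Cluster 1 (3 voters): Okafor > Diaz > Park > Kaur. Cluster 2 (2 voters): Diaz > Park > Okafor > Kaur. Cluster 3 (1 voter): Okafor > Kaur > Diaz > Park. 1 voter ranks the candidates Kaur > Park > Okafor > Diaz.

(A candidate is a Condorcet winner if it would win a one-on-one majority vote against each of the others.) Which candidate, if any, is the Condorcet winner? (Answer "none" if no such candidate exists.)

Okafor

Head-to-head results (7 voters):
Kaur vs Park: 1+1 = 2 for Kaur, 5 for Park — Park by 5–2.
Kaur vs Okafor: 1 to 6, Okafor.
Kaur–Diaz: Diaz 5–2.
Park–Okafor: Okafor 4–3.
Park vs Diaz: Park is ranked higher on 1 ballot, Diaz on 6. Diaz wins 6–1.
Okafor vs Diaz: 3+1+1 = 5 for Okafor, 2 for Diaz — Okafor by 5–2.
Okafor defeats every rival head-to-head and is the Condorcet winner.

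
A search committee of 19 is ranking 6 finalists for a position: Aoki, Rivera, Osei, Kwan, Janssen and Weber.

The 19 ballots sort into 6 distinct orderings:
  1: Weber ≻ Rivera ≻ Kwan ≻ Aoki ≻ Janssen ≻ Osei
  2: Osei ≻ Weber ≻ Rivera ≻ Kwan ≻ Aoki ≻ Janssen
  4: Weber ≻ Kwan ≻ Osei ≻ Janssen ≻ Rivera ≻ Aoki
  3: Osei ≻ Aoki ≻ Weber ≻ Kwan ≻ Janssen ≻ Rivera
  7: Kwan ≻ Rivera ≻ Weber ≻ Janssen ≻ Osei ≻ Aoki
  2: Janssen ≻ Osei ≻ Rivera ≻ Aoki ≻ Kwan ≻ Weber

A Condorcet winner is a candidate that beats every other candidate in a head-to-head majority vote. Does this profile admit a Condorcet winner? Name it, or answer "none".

Weber

Check each pair by majority over 19 ballots:
Aoki vs Rivera: Rivera, 16–3.
Aoki vs Osei: 1 to 18, Osei.
Aoki vs Kwan: Aoki preferred on 3+2 = 5 ballots; Kwan wins 14–5.
Aoki vs Janssen: Janssen, 13–6.
Aoki–Weber: Weber 14–5.
Rivera vs Osei: 8 to 11, Osei.
Rivera vs Kwan: Kwan wins 14–5.
Rivera vs Janssen: 1+2+7 = 10 for Rivera, 9 for Janssen — Rivera by 10–9.
Rivera vs Weber: Rivera is ranked higher on 7+2 = 9 ballots, Weber on 10. Weber wins 10–9.
Osei vs Kwan: Kwan wins 12–7.
Osei vs Janssen: Osei preferred on 2+4+3 = 9 ballots; Janssen wins 10–9.
Osei vs Weber: 7 to 12, Weber.
Kwan–Janssen: Kwan 17–2.
Kwan–Weber: Weber 10–9.
Janssen vs Weber: 2 for Janssen, 17 for Weber — Weber by 17–2.
Weber wins every pairwise contest, so Weber is the Condorcet winner.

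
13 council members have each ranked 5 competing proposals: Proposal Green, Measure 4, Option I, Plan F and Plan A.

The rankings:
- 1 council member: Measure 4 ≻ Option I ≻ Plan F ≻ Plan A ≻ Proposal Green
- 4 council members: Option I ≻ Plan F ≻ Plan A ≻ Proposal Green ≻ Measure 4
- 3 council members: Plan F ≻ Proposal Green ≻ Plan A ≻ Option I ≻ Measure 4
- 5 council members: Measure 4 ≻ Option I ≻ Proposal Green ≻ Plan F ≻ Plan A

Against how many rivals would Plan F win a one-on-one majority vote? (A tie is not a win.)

3

Plan F against each rival (13 council members):
Plan F vs Proposal Green: Plan F, 8–5.
Plan F vs Measure 4: Plan F preferred on 4+3 = 7 ballots; Plan F wins 7–6.
Plan F vs Option I: Option I, 10–3.
Plan F vs Plan A: Plan F wins 13–0.
Plan F beats Proposal Green, Measure 4, Plan A; loses to Option I — 3 pairwise wins.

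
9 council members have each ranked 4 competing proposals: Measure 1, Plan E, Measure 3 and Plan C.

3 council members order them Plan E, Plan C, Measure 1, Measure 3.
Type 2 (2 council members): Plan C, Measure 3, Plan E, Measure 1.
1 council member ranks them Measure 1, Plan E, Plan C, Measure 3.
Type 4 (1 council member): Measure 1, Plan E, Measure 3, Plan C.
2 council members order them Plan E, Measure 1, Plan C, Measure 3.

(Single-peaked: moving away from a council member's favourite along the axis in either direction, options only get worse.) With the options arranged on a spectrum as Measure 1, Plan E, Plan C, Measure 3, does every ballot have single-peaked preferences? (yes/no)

no

Axis positions: Measure 1=1, Plan E=2, Plan C=3, Measure 3=4.
Type 1 (peak Plan E at position 2): ranking walks positions 2-3-1-4, expanding outward from the peak — single-peaked.
Type 2 (peak Plan C at position 3): ranking walks positions 3-4-2-1, expanding outward from the peak — single-peaked.
Type 3 (peak Measure 1 at position 1): ranking walks positions 1-2-3-4, expanding outward from the peak — single-peaked.
Type 4: ranking walks positions 1-2-4-3; Measure 3 is ranked above Plan C even though Plan C lies between Measure 3 and the peak Measure 1 on the axis — preferences dip and rise again. Not single-peaked.
Type 5 (peak Plan E at position 2): ranking walks positions 2-1-3-4, expanding outward from the peak — single-peaked.
Type 4 violates single-peakedness, so the profile is not single-peaked on this axis.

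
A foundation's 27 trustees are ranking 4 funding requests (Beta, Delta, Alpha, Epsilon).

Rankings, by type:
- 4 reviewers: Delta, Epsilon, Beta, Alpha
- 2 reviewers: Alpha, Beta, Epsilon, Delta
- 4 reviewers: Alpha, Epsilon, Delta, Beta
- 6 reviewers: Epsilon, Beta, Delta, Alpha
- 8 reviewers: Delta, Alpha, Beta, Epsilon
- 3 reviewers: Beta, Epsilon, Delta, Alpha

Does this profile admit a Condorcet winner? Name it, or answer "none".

none

Check each pair by majority over 27 ballots:
Beta vs Delta: Delta, 16–11.
Beta vs Alpha: Alpha wins 14–13.
Beta vs Epsilon: Epsilon wins 14–13.
Delta vs Alpha: Delta, 21–6.
Delta–Epsilon: Epsilon 15–12.
Alpha vs Epsilon: Alpha, 14–13.
Each project drops at least one matchup (Beta loses to Delta; Delta loses to Epsilon; Alpha loses to Delta; Epsilon loses to Alpha); the cycle Delta > Alpha > Epsilon > Delta rules out a Condorcet winner.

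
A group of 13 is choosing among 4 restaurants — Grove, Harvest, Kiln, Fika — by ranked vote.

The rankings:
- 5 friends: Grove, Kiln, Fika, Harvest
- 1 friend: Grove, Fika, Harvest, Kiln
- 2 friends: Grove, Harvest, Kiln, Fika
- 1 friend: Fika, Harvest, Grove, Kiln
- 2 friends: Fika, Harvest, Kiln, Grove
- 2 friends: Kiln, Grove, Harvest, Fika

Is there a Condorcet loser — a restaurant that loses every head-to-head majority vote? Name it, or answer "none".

Head-to-head results (13 friends):
Grove vs Harvest: Grove preferred on 5+1+2+2 = 10 ballots; Grove wins 10–3.
Grove vs Kiln: Grove is ranked higher on 5+1+2+1 = 9 ballots, Kiln on 4. Grove wins 9–4.
Grove vs Fika: Grove, 10–3.
Harvest vs Kiln: 6 to 7, Kiln.
Harvest vs Fika: Fika, 9–4.
Kiln vs Fika: Kiln, 9–4.
Harvest is beaten in every head-to-head and is the Condorcet loser.

Harvest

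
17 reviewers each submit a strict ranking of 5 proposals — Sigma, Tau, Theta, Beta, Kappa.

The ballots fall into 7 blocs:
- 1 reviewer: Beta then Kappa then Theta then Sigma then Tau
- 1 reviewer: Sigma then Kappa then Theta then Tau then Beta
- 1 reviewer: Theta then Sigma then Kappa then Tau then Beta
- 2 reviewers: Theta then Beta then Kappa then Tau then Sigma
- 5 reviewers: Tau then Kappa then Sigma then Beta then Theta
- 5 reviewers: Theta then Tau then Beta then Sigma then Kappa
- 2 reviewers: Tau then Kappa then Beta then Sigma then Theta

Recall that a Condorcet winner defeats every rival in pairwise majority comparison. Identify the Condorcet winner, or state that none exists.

none

Check each pair by majority over 17 ballots:
Sigma vs Tau: Tau wins 14–3.
Sigma–Theta: Theta 9–8.
Sigma–Beta: Beta 10–7.
Sigma vs Kappa: Kappa, 10–7.
Tau–Theta: Theta 10–7.
Tau–Beta: Tau 14–3.
Tau vs Kappa: Tau wins 12–5.
Theta vs Beta: Theta wins 9–8.
Theta vs Kappa: Kappa wins 9–8.
Beta vs Kappa: Kappa, 9–8.
No project is unbeaten: Sigma loses to Tau; Tau loses to Theta; Theta loses to Kappa; Beta loses to Tau; Kappa loses to Tau. In particular Tau beats Kappa beats Theta beats Tau is a majority cycle — no Condorcet winner exists.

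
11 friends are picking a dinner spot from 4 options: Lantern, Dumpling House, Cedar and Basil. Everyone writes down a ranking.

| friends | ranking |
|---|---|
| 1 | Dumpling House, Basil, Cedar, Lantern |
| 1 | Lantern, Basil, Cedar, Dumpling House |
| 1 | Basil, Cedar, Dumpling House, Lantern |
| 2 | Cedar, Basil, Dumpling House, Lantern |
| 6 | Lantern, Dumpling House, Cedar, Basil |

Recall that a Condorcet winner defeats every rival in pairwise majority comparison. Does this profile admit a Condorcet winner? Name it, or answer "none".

Lantern

Pairwise majorities:
Lantern vs Dumpling House: Lantern preferred on 1+6 = 7 ballots; Lantern wins 7–4.
Lantern vs Cedar: 7 to 4, Lantern.
Lantern vs Basil: 7 to 4, Lantern.
Dumpling House vs Cedar: 7 to 4, Dumpling House.
Dumpling House vs Basil: 7 to 4, Dumpling House.
Cedar vs Basil: Cedar is ranked higher on 2+6 = 8 ballots, Basil on 3. Cedar wins 8–3.
Lantern beats each of Dumpling House, Cedar, Basil — Lantern is the Condorcet winner.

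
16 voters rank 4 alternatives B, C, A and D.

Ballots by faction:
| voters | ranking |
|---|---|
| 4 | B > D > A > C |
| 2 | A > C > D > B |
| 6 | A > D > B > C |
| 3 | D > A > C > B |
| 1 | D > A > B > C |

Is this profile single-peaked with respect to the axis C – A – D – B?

yes

Axis positions: C=1, A=2, D=3, B=4.
Faction 1 (peak B at position 4): ranking walks positions 4-3-2-1, expanding outward from the peak — single-peaked.
Faction 2 (peak A at position 2): ranking walks positions 2-1-3-4, expanding outward from the peak — single-peaked.
Faction 3 (peak A at position 2): ranking walks positions 2-3-4-1, expanding outward from the peak — single-peaked.
Faction 4 (peak D at position 3): ranking walks positions 3-2-1-4, expanding outward from the peak — single-peaked.
Faction 5 (peak D at position 3): ranking walks positions 3-2-4-1, expanding outward from the peak — single-peaked.
Every ranking is single-peaked on this axis.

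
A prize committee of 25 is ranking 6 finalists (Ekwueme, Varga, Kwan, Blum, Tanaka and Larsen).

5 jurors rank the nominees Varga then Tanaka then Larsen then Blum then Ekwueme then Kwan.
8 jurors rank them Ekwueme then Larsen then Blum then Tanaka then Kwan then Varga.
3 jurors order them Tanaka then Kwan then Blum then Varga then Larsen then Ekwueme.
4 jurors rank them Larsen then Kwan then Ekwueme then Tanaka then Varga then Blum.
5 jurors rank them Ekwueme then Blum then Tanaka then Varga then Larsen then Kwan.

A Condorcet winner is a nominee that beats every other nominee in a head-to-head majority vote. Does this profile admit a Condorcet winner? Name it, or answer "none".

Ekwueme

Pairwise majorities:
Ekwueme–Varga: Ekwueme 17–8.
Ekwueme vs Kwan: Ekwueme, 18–7.
Ekwueme–Blum: Ekwueme 17–8.
Ekwueme vs Tanaka: 8+4+5 = 17 for Ekwueme, 8 for Tanaka — Ekwueme by 17–8.
Ekwueme vs Larsen: Ekwueme is ranked higher on 8+5 = 13 ballots, Larsen on 12. Ekwueme wins 13–12.
Varga vs Kwan: Kwan wins 15–10.
Varga vs Blum: Varga is ranked higher on 5+4 = 9 ballots, Blum on 16. Blum wins 16–9.
Varga vs Tanaka: Tanaka, 20–5.
Varga vs Larsen: 13 to 12, Varga.
Kwan vs Blum: Kwan is ranked higher on 3+4 = 7 ballots, Blum on 18. Blum wins 18–7.
Kwan vs Tanaka: 4 for Kwan, 21 for Tanaka — Tanaka by 21–4.
Kwan vs Larsen: Larsen, 22–3.
Blum–Tanaka: Blum 13–12.
Blum vs Larsen: Blum is ranked higher on 3+5 = 8 ballots, Larsen on 17. Larsen wins 17–8.
Tanaka vs Larsen: 13 to 12, Tanaka.
Ekwueme wins every pairwise contest, so Ekwueme is the Condorcet winner.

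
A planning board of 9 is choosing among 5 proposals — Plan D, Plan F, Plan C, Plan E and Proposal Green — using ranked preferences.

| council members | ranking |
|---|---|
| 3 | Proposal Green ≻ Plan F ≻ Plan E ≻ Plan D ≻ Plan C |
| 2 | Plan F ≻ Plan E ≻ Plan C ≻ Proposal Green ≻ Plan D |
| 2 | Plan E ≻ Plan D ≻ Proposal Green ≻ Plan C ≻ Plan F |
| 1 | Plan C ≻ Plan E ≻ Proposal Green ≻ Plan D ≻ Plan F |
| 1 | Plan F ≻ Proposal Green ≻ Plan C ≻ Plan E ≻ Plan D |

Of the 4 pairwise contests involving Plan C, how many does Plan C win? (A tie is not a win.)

0

Plan C against each rival (9 council members):
Plan C vs Plan D: 2+1+1 = 4 for Plan C, 5 for Plan D — Plan D by 5–4.
Plan C vs Plan F: 2+1 = 3 for Plan C, 6 for Plan F — Plan F by 6–3.
Plan C vs Plan E: 1+1 = 2 for Plan C, 7 for Plan E — Plan E by 7–2.
Plan C vs Proposal Green: Proposal Green wins 6–3.
Plan C beats no one; loses to Plan D, Plan F, Plan E, Proposal Green — 0 pairwise wins.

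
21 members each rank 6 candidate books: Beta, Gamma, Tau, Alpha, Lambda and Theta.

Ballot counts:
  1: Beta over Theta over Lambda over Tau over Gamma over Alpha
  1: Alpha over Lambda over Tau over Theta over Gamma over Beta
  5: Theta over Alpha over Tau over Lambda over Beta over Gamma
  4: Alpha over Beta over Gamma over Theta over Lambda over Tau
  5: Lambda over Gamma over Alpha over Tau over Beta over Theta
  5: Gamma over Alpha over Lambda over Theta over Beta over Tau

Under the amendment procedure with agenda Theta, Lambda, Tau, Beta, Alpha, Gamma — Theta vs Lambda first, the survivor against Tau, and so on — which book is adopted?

Round 1: Theta vs Lambda — 10–11, Lambda advances.
Round 2: Lambda vs Tau — 16–5, Lambda advances.
Round 3: Lambda vs Beta — 16–5, Lambda advances.
Round 4: Lambda vs Alpha — 6–15, Alpha advances.
Round 5: Alpha vs Gamma — 10–11, Gamma advances.
Gamma survives the agenda.

Gamma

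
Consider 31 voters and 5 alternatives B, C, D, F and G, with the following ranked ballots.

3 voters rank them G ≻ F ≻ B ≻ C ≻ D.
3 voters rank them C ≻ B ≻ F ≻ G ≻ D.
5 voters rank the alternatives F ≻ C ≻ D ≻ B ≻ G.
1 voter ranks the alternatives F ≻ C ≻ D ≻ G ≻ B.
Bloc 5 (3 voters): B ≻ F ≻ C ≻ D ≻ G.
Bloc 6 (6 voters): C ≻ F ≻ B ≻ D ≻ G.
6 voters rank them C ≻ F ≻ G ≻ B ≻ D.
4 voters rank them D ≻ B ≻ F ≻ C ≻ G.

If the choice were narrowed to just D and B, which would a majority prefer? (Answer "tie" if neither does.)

B

Ballots ranking D above B: 5 + 1 + 4 = 10.
Ballots ranking B above D: 31 − 10 = 21.
B wins the head-to-head 21–10.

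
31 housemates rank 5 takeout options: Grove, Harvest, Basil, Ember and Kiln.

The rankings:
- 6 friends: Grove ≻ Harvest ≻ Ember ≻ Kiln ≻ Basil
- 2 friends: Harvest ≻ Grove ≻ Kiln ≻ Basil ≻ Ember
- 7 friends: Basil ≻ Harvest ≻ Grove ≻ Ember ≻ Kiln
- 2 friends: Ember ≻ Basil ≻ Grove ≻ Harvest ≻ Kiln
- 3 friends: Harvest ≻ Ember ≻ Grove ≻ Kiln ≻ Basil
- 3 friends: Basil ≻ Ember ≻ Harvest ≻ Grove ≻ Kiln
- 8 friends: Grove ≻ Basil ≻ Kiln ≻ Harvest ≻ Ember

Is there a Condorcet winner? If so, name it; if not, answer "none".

Pairwise majorities:
Grove vs Harvest: 6+2+8 = 16 for Grove, 15 for Harvest — Grove by 16–15.
Grove vs Basil: 6+2+3+8 = 19 for Grove, 12 for Basil — Grove by 19–12.
Grove vs Ember: Grove preferred on 6+2+7+8 = 23 ballots; Grove wins 23–8.
Grove vs Kiln: 31 to 0, Grove.
Harvest vs Basil: Harvest is ranked higher on 6+2+3 = 11 ballots, Basil on 20. Basil wins 20–11.
Harvest vs Ember: Harvest is ranked higher on 6+2+7+3+8 = 26 ballots, Ember on 5. Harvest wins 26–5.
Harvest vs Kiln: 6+2+7+2+3+3 = 23 for Harvest, 8 for Kiln — Harvest by 23–8.
Basil vs Ember: 20 to 11, Basil.
Basil vs Kiln: Basil is ranked higher on 7+2+3+8 = 20 ballots, Kiln on 11. Basil wins 20–11.
Ember vs Kiln: 6+7+2+3+3 = 21 for Ember, 10 for Kiln — Ember by 21–10.
Grove beats each of Harvest, Basil, Ember, Kiln — Grove is the Condorcet winner.

Grove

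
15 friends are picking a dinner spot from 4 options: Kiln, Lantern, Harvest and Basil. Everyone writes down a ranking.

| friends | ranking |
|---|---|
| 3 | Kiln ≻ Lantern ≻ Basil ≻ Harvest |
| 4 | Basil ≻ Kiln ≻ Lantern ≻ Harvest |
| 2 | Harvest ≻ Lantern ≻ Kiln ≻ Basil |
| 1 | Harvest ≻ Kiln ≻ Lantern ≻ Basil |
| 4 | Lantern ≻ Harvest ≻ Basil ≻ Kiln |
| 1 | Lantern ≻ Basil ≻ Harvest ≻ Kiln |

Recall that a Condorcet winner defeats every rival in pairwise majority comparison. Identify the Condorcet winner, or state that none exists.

none

Head-to-head results (15 friends):
Kiln vs Lantern: 3+4+1 = 8 for Kiln, 7 for Lantern — Kiln by 8–7.
Kiln–Harvest: Harvest 8–7.
Kiln vs Basil: Basil, 9–6.
Lantern vs Harvest: 3+4+4+1 = 12 for Lantern, 3 for Harvest — Lantern by 12–3.
Lantern vs Basil: 3+2+1+4+1 = 11 for Lantern, 4 for Basil — Lantern by 11–4.
Harvest vs Basil: Basil, 8–7.
No restaurant is unbeaten: Kiln loses to Harvest; Lantern loses to Kiln; Harvest loses to Lantern; Basil loses to Lantern. In particular Kiln beats Lantern beats Harvest beats Kiln is a majority cycle — no Condorcet winner exists.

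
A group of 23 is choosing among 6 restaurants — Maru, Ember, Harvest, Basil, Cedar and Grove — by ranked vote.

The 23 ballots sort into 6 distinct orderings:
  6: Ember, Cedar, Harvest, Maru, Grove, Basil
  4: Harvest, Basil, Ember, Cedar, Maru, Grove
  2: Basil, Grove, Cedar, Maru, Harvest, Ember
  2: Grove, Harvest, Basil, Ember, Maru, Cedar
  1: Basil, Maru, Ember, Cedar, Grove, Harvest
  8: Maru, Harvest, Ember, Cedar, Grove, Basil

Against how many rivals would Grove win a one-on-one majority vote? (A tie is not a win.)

1

Grove against each rival (23 friends):
Grove vs Maru: 4 to 19, Maru.
Grove vs Ember: Ember, 19–4.
Grove vs Harvest: Grove is ranked higher on 2+2+1 = 5 ballots, Harvest on 18. Harvest wins 18–5.
Grove vs Basil: Grove wins 16–7.
Grove vs Cedar: 4 to 19, Cedar.
Grove beats Basil; loses to Maru, Ember, Harvest, Cedar — 1 pairwise win.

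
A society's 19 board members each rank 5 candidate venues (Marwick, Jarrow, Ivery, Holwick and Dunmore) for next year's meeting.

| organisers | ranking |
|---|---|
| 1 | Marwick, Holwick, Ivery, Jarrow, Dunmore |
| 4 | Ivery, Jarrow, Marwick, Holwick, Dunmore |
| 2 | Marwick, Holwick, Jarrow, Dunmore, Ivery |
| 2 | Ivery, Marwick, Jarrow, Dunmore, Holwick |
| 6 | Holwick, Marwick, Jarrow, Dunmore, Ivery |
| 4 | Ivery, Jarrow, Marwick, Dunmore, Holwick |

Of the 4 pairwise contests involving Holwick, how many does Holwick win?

Holwick against each rival (19 organisers):
Holwick vs Marwick: Holwick preferred on 6 ballots; Marwick wins 13–6.
Holwick–Jarrow: Jarrow 10–9.
Holwick vs Ivery: Ivery wins 10–9.
Holwick vs Dunmore: 1+4+2+6 = 13 for Holwick, 6 for Dunmore — Holwick by 13–6.
Holwick beats Dunmore; loses to Marwick, Jarrow, Ivery — 1 pairwise win.

1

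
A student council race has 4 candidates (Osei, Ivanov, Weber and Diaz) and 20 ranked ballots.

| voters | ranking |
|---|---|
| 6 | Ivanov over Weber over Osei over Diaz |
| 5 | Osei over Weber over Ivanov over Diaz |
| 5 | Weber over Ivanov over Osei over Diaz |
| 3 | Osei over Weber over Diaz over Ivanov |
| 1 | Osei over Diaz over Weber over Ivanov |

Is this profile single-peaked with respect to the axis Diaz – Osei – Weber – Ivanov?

yes

Axis positions: Diaz=1, Osei=2, Weber=3, Ivanov=4.
Type 1 (peak Ivanov at position 4): ranking walks positions 4-3-2-1, expanding outward from the peak — single-peaked.
Type 2 (peak Osei at position 2): ranking walks positions 2-3-4-1, expanding outward from the peak — single-peaked.
Type 3 (peak Weber at position 3): ranking walks positions 3-4-2-1, expanding outward from the peak — single-peaked.
Type 4 (peak Osei at position 2): ranking walks positions 2-3-1-4, expanding outward from the peak — single-peaked.
Type 5 (peak Osei at position 2): ranking walks positions 2-1-3-4, expanding outward from the peak — single-peaked.
Every ranking is single-peaked on this axis.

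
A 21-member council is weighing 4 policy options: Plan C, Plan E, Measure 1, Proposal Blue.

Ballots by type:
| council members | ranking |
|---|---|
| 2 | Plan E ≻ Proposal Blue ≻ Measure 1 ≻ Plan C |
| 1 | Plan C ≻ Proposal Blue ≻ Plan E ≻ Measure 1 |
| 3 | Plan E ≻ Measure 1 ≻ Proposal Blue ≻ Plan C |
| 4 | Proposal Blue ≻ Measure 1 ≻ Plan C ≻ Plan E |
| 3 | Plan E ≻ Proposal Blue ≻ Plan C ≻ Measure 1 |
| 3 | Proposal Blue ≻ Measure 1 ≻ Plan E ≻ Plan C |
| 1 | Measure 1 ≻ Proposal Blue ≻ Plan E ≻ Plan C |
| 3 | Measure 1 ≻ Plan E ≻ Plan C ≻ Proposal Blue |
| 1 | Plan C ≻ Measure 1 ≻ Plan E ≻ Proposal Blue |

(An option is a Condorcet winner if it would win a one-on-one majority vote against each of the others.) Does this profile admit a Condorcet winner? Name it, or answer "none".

Head-to-head results (21 council members):
Plan C vs Plan E: Plan E wins 15–6.
Plan C vs Measure 1: Measure 1 wins 16–5.
Plan C–Proposal Blue: Proposal Blue 16–5.
Plan E vs Measure 1: Measure 1 wins 12–9.
Plan E–Proposal Blue: Plan E 12–9.
Measure 1–Proposal Blue: Proposal Blue 13–8.
Each option drops at least one matchup (Plan C loses to Plan E; Plan E loses to Measure 1; Measure 1 loses to Proposal Blue; Proposal Blue loses to Plan E); the cycle Plan E beats Proposal Blue beats Measure 1 beats Plan E rules out a Condorcet winner.

none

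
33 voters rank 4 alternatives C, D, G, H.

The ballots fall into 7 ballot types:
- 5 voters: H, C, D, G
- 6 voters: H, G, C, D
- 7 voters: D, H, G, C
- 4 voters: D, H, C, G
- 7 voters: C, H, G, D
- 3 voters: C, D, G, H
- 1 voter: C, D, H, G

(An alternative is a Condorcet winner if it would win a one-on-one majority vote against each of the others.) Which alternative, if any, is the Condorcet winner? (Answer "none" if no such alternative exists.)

H

Pairwise majorities:
C vs D: C is ranked higher on 5+6+7+3+1 = 22 ballots, D on 11. C wins 22–11.
C vs G: C is ranked higher on 5+4+7+3+1 = 20 ballots, G on 13. C wins 20–13.
C vs H: H, 22–11.
D vs G: 20 to 13, D.
D vs H: D is ranked higher on 7+4+3+1 = 15 ballots, H on 18. H wins 18–15.
G vs H: G preferred on 3 ballots; H wins 30–3.
H beats each of C, D, G — H is the Condorcet winner.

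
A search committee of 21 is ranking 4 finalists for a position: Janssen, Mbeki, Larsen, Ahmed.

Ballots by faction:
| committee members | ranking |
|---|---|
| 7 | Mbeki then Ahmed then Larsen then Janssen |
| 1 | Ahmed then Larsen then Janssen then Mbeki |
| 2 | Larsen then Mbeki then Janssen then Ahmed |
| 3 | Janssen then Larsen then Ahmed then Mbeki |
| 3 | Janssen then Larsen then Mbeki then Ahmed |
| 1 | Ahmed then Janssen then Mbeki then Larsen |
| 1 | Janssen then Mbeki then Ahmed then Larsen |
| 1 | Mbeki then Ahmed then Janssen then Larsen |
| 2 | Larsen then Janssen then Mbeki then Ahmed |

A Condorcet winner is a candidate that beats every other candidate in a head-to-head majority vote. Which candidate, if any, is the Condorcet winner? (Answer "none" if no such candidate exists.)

none

Head-to-head results (21 committee members):
Janssen vs Mbeki: Janssen wins 11–10.
Janssen vs Larsen: Larsen, 12–9.
Janssen–Ahmed: Janssen 11–10.
Mbeki–Larsen: Larsen 11–10.
Mbeki vs Ahmed: Mbeki wins 16–5.
Larsen–Ahmed: Ahmed 11–10.
No candidate is unbeaten: Janssen loses to Larsen; Mbeki loses to Janssen; Larsen loses to Ahmed; Ahmed loses to Janssen. In particular Janssen → Ahmed → Larsen → Janssen is a majority cycle — no Condorcet winner exists.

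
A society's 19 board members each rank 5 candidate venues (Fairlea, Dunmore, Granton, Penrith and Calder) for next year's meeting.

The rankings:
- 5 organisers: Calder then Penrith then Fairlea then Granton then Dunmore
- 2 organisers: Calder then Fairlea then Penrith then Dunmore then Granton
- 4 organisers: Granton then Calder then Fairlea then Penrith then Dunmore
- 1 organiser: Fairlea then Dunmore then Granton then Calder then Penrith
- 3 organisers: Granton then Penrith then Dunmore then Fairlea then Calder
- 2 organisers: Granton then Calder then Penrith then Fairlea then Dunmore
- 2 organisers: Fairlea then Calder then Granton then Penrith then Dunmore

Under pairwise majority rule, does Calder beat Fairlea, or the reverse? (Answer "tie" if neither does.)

Calder

Ballots ranking Calder above Fairlea: 5 + 2 + 4 + 2 = 13.
Ballots ranking Fairlea above Calder: 19 − 13 = 6.
Calder wins the head-to-head 13–6.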